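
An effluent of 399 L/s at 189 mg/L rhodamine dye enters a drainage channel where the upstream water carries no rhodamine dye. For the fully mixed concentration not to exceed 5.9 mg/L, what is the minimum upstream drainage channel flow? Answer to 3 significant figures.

12400 L/s

Set C_mix = 5.9: (Q·0 + 399.0·189.0) / (Q + 399.0) = 5.9
→ Q = 399.0·(189.0 − 5.9)/(5.9 − 0) = 12380 L/s.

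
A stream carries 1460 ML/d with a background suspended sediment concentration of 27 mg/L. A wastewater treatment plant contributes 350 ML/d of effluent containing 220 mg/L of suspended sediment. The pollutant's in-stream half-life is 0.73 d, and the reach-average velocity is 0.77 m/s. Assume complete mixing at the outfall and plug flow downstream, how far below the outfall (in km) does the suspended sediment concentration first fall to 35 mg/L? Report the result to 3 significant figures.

42.6 km

Mixed concentration C = ΣQC/ΣQ = (1460·27.00 + 350.0·220.0) / 1810 = 116400/1810 = 64.32 mg/L.
Half-life 0.73 d → k = ln 2 / 0.73 = 0.9495 d⁻¹.
Set 64.32·exp(−k·t) = 35 → t = ln(64.32/35)/k = 55370 s = 15.38 h.
Distance = v·t = 0.77·55370 = 42640 m = 42.64 km.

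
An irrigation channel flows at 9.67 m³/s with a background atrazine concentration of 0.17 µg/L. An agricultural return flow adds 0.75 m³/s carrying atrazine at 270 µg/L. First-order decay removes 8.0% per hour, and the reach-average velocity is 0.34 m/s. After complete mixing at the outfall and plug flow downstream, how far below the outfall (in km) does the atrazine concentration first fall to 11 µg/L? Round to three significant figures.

Conservation of mass: C = (9.670·0.1700 + 0.7500·270.0) / 10.42 = 204.1/10.42 = 19.59 µg/L.
8.0%/h lost → k = −ln(1 − 0.08) = 0.08338 h⁻¹.
Set 19.59·exp(−k·t) = 11 → t = ln(19.59/11)/k = 24920 s = 6.922 h.
Distance = v·t = 0.34·24920 = 8473 m = 8.473 km.

8.47 km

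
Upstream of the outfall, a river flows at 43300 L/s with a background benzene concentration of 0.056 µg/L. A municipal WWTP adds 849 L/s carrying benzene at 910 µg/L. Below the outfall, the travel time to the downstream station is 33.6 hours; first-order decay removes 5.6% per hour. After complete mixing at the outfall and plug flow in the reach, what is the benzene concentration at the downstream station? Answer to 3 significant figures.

2.53 µg/L

After mixing, C = (43300·0.05600 + 849.0·910.0) / 44150 = 775000/44150 = 17.55 µg/L.
5.6%/h lost → k = −ln(1 − 0.056) = 0.05763 h⁻¹.
Applying C = C₀e^(−kt): 17.55 × 0.1442 = 2.532 µg/L.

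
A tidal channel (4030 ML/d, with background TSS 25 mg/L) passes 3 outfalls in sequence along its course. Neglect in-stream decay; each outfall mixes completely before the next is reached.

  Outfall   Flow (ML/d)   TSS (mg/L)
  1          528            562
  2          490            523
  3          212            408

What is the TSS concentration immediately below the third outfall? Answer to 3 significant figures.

Outfall 1: combined Q = 4558 ML/d; C = (4030·25.00 + 528.0·562.0)/4558 = 87.21 mg/L.
Outfall 2: combined Q = 5048 ML/d; C = (4558·87.21 + 490.0·523.0)/5048 = 129.5 mg/L.
Outfall 3: combined Q = 5260 ML/d; C = (5048·129.5 + 212.0·408.0)/5260 = 140.7 mg/L.

141 mg/L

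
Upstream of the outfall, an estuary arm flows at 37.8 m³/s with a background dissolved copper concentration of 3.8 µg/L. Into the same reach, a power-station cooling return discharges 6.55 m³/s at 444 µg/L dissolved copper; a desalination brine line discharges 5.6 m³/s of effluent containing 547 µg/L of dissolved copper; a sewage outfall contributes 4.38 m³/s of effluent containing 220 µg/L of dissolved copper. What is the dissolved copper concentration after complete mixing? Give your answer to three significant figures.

Mixed concentration C = ΣQC/ΣQ = (37.80·3.800 + 6.550·444.0 + 5.600·547.0 + 4.380·220.0) / 54.33 = 7079/54.33 = 130.3 µg/L.

130 µg/L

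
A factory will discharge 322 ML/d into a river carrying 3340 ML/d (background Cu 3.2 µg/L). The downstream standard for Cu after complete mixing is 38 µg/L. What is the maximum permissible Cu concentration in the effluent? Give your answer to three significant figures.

399 µg/L

At the limit, (Qr·Cr + Qe·Cₑ)/(Qr + Qe) = 38:
Cₑ = (3662·38 − 3340·3.200) / 322.0 = 399.0 µg/L.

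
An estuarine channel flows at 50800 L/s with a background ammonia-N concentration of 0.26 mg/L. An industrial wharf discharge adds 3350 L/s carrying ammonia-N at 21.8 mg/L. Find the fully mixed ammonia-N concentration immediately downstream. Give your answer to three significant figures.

1.59 mg/L

Mixed concentration C = ΣQC/ΣQ = (50800·0.2600 + 3350·21.80) / 54150 = 86240/54150 = 1.593 mg/L.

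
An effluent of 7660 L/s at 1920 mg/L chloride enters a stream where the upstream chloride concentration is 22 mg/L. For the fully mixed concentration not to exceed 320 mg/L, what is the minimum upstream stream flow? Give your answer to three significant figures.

41100 L/s

Set C_mix = 320: (Q·22.00 + 7660·1920) / (Q + 7660) = 320
→ Q = 7660·(1920 − 320)/(320 − 22.00) = 41130 L/s.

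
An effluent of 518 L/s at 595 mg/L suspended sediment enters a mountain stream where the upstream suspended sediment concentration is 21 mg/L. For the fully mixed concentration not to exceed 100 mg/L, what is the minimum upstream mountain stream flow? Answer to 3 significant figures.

Set C_mix = 100: (Q·21.00 + 518.0·595.0) / (Q + 518.0) = 100
→ Q = 518.0·(595.0 − 100)/(100 − 21.00) = 3246 L/s.

3250 L/s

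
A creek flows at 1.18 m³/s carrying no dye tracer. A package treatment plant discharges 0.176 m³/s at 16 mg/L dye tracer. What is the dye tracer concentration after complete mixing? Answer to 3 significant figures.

2.08 mg/L

After mixing, C = (1.180·0 + 0.1760·16.00) / 1.356 = 2.816/1.356 = 2.077 mg/L.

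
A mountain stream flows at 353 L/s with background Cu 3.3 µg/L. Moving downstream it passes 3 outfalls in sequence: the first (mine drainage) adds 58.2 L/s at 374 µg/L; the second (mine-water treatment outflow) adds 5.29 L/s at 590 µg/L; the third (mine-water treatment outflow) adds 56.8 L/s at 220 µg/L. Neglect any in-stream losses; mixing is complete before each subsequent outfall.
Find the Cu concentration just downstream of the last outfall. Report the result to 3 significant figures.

81.4 µg/L

After outfall 1: Q = 353.0 + 58.20 = 411.2 L/s; C = (353.0·3.300 + 58.20·374.0)/411.2 = 55.77 µg/L.
After outfall 2: Q = 411.2 + 5.290 = 416.5 L/s; C = (411.2·55.77 + 5.290·590.0)/416.5 = 62.55 µg/L.
After outfall 3: Q = 416.5 + 56.80 = 473.3 L/s; C = (416.5·62.55 + 56.80·220.0)/473.3 = 81.45 µg/L.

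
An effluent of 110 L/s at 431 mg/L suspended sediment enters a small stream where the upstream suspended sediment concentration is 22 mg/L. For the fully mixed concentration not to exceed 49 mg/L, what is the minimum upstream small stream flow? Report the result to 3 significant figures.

1560 L/s

Set C_mix = 49: (Q·22.00 + 110.0·431.0) / (Q + 110.0) = 49
→ Q = 110.0·(431.0 − 49)/(49 − 22.00) = 1556 L/s.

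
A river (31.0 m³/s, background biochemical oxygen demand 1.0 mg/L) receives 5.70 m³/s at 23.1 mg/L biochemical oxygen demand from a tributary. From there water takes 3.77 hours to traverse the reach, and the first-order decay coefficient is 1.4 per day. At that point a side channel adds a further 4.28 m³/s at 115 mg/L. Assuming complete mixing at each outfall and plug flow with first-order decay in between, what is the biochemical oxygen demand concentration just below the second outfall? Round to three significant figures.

15.2 mg/L

After mixing, C = (31.00·1.000 + 5.700·23.10) / 36.70 = 162.7/36.70 = 4.432 mg/L; combined flow 36.70 m³/s.
Decay over the reach: 4.432·exp(−kt) = 4.432·0.8026 = 3.557 mg/L.
Second outfall: C = (36.70·3.557 + 4.280·115.0)/40.98 = 15.20 mg/L.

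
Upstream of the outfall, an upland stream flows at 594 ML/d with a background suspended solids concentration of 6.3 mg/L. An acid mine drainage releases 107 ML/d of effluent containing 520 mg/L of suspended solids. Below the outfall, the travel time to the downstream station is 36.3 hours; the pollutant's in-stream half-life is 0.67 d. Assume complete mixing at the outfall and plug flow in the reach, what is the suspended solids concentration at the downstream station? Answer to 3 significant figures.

Mixed concentration C = ΣQC/ΣQ = (594.0·6.300 + 107.0·520.0) / 701.0 = 59380/701.0 = 84.71 mg/L.
Half-life 0.67 d → k = ln 2 / 0.67 = 1.035 d⁻¹.
Decay over the reach: 84.71·exp(−kt) = 84.71·0.2091 = 17.72 mg/L.

17.7 mg/L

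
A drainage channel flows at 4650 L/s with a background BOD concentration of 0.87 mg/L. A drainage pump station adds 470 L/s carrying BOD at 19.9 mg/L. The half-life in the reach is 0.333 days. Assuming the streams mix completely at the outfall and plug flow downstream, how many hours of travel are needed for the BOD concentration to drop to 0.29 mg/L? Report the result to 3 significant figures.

Conservation of mass: C = (4650·0.8700 + 470.0·19.90) / 5120 = 13400/5120 = 2.617 mg/L.
Half-life 0.333 d → k = ln 2 / 0.333 = 2.082 d⁻¹.
2.617·exp(−k·t) = 0.29 → t = ln(2.617/0.29)/k = 91310 s = 25.36 h.

25.4 h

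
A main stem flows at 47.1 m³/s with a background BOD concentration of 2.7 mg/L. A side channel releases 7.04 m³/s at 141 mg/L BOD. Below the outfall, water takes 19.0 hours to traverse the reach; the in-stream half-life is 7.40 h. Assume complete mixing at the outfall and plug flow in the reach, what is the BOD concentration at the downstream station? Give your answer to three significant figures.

Mixed concentration C = ΣQC/ΣQ = (47.10·2.700 + 7.040·141.0) / 54.14 = 1120/54.14 = 20.68 mg/L.
Half-life 7.40 h → k = ln 2 / 7.40 = 0.09367 h⁻¹ = 2.248 d⁻¹.
First-order decay: C = 20.68·exp(−k·t) = 20.68·0.1687 = 3.489 mg/L.

3.49 mg/L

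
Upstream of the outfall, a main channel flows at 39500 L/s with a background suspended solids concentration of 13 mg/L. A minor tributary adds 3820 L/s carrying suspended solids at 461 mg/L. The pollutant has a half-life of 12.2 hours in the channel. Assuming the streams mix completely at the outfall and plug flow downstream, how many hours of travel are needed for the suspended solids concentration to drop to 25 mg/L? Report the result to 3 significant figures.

13.1 h

Conservation of mass: C = (39500·13.00 + 3820·461.0) / 43320 = 2275000/43320 = 52.51 mg/L.
Half-life 12.2 h → k = ln 2 / 12.2 = 0.05682 h⁻¹ = 1.364 d⁻¹.
52.51·exp(−k·t) = 25 → t = ln(52.51/25)/k = 47020 s = 13.06 h.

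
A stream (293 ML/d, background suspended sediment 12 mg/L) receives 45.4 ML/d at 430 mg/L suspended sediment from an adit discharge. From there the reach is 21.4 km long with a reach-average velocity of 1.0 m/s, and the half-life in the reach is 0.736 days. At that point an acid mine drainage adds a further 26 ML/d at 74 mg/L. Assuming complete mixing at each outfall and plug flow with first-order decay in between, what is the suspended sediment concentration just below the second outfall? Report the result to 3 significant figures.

Mass balance: C = (293.0·12.00 + 45.40·430.0) / 338.4 = 23040/338.4 = 68.08 mg/L; combined flow 338.4 ML/d.
Travel time t = 21.4·1000 / 1.0 = 21400 s = 5.944 h.
Half-life 0.736 d → k = ln 2 / 0.736 = 0.9418 d⁻¹.
After decay, C = 68.08 × e^(−kt) = 68.08 × 0.7919 = 53.91 mg/L.
Second outfall: C = (338.4·53.91 + 26.00·74.00)/364.4 = 55.35 mg/L.

55.3 mg/L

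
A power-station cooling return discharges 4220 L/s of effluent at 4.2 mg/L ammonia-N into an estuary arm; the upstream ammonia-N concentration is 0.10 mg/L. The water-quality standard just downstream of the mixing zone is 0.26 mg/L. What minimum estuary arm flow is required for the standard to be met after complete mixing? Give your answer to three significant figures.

Set C_mix = 0.26: (Q·0.1000 + 4220·4.200) / (Q + 4220) = 0.26
→ Q = 4220·(4.200 − 0.26)/(0.26 − 0.1000) = 103900 L/s.

104000 L/s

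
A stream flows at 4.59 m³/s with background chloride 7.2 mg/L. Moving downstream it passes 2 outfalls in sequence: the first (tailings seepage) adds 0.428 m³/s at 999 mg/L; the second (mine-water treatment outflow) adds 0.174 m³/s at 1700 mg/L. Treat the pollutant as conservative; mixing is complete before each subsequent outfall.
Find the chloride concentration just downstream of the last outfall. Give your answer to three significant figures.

146 mg/L

Below outfall 1: Q → 5.018 m³/s, C = (4.590·7.200 + 0.4280·999.0)/5.018 = 91.79 mg/L.
Below outfall 2: Q → 5.192 m³/s, C = (5.018·91.79 + 0.1740·1700)/5.192 = 145.7 mg/L.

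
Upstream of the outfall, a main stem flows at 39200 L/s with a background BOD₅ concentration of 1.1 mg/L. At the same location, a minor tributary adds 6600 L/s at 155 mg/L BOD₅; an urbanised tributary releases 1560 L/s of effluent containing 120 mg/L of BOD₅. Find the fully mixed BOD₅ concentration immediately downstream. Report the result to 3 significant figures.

26.5 mg/L

Flow-weighted average: C = (39200·1.100 + 6600·155.0 + 1560·120.0) / 47360 = 1253000/47360 = 26.46 mg/L.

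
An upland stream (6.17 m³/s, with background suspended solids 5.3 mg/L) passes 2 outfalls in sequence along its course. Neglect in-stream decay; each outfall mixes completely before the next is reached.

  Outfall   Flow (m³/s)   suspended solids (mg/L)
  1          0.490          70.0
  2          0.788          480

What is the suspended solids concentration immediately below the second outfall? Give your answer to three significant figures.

After outfall 1: Q = 6.170 + 0.4900 = 6.660 m³/s; C = (6.170·5.300 + 0.4900·70.00)/6.660 = 10.06 mg/L.
After outfall 2: Q = 6.660 + 0.7880 = 7.448 m³/s; C = (6.660·10.06 + 0.7880·480.0)/7.448 = 59.78 mg/L.

59.8 mg/L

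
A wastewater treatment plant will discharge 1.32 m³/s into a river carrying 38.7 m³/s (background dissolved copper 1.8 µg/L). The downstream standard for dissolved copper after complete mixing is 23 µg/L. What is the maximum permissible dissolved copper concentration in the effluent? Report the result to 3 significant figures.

At the limit, (Qr·Cr + Qe·Cₑ)/(Qr + Qe) = 23:
Cₑ = (40.02·23 − 38.70·1.800) / 1.320 = 644.5 µg/L.

645 µg/L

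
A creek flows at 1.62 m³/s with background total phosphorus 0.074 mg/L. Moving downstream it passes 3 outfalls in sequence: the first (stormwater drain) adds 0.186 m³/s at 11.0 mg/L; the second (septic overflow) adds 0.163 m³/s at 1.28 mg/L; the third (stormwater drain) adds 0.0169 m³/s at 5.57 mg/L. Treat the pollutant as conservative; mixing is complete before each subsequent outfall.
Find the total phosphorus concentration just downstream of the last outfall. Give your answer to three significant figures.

1.24 mg/L

After outfall 1: Q = 1.620 + 0.1860 = 1.806 m³/s; C = (1.620·0.07400 + 0.1860·11.00)/1.806 = 1.199 mg/L.
After outfall 2: Q = 1.806 + 0.1630 = 1.969 m³/s; C = (1.806·1.199 + 0.1630·1.280)/1.969 = 1.206 mg/L.
After outfall 3: Q = 1.969 + 0.01690 = 1.986 m³/s; C = (1.969·1.206 + 0.01690·5.570)/1.986 = 1.243 mg/L.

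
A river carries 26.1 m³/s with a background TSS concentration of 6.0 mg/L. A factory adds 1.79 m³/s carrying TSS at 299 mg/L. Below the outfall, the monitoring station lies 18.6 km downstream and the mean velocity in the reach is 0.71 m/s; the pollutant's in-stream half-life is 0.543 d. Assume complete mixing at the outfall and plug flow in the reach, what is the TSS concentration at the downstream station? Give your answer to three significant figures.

16.8 mg/L

Mixed concentration C = ΣQC/ΣQ = (26.10·6.000 + 1.790·299.0) / 27.89 = 691.8/27.89 = 24.80 mg/L.
Travel time t = 18.6·1000 / 0.71 = 26200 s = 7.277 h.
Half-life 0.543 d → k = ln 2 / 0.543 = 1.277 d⁻¹.
After decay, C = 24.80 × e^(−kt) = 24.80 × 0.6791 = 16.84 mg/L.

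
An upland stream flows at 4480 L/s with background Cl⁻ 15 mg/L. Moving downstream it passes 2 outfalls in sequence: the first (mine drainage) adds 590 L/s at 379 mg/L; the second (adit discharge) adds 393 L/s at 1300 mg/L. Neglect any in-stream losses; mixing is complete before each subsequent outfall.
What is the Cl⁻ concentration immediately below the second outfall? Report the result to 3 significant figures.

Below outfall 1: Q → 5070 L/s, C = (4480·15.00 + 590.0·379.0)/5070 = 57.36 mg/L.
Below outfall 2: Q → 5463 L/s, C = (5070·57.36 + 393.0·1300)/5463 = 146.8 mg/L.

147 mg/L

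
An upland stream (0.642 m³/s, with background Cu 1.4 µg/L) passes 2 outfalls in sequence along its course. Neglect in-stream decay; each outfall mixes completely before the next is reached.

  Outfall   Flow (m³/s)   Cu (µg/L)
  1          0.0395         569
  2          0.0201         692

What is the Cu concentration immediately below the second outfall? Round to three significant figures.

53.1 µg/L

Below outfall 1: Q → 0.6815 m³/s, C = (0.6420·1.400 + 0.03950·569.0)/0.6815 = 34.30 µg/L.
Below outfall 2: Q → 0.7016 m³/s, C = (0.6815·34.30 + 0.02010·692.0)/0.7016 = 53.14 µg/L.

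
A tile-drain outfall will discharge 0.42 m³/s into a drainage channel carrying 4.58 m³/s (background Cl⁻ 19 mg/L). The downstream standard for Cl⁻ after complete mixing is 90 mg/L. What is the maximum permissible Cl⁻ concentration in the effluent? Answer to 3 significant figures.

864 mg/L

At the limit, (Qr·Cr + Qe·Cₑ)/(Qr + Qe) = 90:
Cₑ = (5.000·90 − 4.580·19.00) / 0.4200 = 864.2 mg/L.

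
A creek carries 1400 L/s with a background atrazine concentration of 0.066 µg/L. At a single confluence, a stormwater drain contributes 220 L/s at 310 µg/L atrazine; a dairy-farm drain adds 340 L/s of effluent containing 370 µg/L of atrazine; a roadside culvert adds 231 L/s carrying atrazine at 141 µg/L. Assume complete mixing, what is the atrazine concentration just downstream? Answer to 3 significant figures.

After mixing, C = (1400·0.06600 + 220.0·310.0 + 340.0·370.0 + 231.0·141.0) / 2191 = 226700/2191 = 103.5 µg/L.

103 µg/L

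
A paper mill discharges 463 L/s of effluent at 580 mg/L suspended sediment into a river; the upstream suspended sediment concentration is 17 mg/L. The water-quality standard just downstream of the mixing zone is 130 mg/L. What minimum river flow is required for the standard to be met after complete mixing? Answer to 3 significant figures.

1840 L/s

Set C_mix = 130: (Q·17.00 + 463.0·580.0) / (Q + 463.0) = 130
→ Q = 463.0·(580.0 − 130)/(130 − 17.00) = 1844 L/s.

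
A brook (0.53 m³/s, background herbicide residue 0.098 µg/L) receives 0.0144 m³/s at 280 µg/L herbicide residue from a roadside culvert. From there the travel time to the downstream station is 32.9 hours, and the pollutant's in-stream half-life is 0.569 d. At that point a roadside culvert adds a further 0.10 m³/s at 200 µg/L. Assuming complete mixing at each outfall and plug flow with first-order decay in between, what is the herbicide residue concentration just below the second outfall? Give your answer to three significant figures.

Conservation of mass: C = (0.5300·0.09800 + 0.01440·280.0) / 0.5444 = 4.084/0.5444 = 7.502 µg/L; combined flow 0.5444 m³/s.
Half-life 0.569 d → k = ln 2 / 0.569 = 1.218 d⁻¹.
Applying C = C₀e^(−kt): 7.502 × 0.1883 = 1.412 µg/L.
Second outfall: C = (0.5444·1.412 + 0.1000·200.0)/0.6444 = 32.23 µg/L.

32.2 µg/L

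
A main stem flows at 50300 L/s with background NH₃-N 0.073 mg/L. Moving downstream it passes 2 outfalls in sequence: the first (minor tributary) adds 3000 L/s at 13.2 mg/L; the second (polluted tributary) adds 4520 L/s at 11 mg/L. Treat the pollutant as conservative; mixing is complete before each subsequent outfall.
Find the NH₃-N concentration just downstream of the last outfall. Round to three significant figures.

1.61 mg/L

After outfall 1: Q = 50300 + 3000 = 53300 L/s; C = (50300·0.07300 + 3000·13.20)/53300 = 0.8119 mg/L.
After outfall 2: Q = 53300 + 4520 = 57820 L/s; C = (53300·0.8119 + 4520·11.00)/57820 = 1.608 mg/L.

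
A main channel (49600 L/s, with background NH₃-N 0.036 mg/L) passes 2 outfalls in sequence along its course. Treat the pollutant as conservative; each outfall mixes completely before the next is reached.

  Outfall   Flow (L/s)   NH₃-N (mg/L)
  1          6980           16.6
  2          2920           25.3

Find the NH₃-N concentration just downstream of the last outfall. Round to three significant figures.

3.22 mg/L

Outfall 1: combined Q = 56580 L/s; C = (49600·0.03600 + 6980·16.60)/56580 = 2.079 mg/L.
Outfall 2: combined Q = 59500 L/s; C = (56580·2.079 + 2920·25.30)/59500 = 3.219 mg/L.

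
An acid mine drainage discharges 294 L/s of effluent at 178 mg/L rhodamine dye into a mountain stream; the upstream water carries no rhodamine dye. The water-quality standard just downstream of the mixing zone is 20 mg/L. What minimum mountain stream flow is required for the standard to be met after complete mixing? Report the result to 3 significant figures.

Set C_mix = 20: (Q·0 + 294.0·178.0) / (Q + 294.0) = 20
→ Q = 294.0·(178.0 − 20)/(20 − 0) = 2323 L/s.

2320 L/s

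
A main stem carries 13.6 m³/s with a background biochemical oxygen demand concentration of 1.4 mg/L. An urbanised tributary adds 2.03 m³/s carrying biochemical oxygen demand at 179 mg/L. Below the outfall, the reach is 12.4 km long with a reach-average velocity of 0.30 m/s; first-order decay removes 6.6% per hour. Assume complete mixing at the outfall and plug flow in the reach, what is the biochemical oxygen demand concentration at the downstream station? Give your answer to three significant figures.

11.2 mg/L

Mass balance: C = (13.60·1.400 + 2.030·179.0) / 15.63 = 382.4/15.63 = 24.47 mg/L.
Travel time t = 12.4·1000 / 0.30 = 41330 s = 11.48 h.
6.6%/h lost → k = −ln(1 − 0.066) = 0.06828 h⁻¹.
After decay, C = 24.47 × e^(−kt) = 24.47 × 0.4566 = 11.17 mg/L.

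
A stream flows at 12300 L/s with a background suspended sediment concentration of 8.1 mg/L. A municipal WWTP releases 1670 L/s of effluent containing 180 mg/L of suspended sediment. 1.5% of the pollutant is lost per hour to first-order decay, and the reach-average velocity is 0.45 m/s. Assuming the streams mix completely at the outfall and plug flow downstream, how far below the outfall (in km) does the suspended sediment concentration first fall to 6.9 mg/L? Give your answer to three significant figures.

153 km

Mixed concentration C = ΣQC/ΣQ = (12300·8.100 + 1670·180.0) / 13970 = 400200/13970 = 28.65 mg/L.
1.5%/h lost → k = −ln(1 − 0.015) = 0.01511 h⁻¹.
Set 28.65·exp(−k·t) = 6.9 → t = ln(28.65/6.9)/k = 339100 s = 94.19 h.
Distance = v·t = 0.45·339100 = 152600 m = 152.6 km.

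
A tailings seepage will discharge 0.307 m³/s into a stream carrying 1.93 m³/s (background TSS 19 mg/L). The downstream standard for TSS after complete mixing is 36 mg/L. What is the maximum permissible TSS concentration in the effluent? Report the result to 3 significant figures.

At the limit, (Qr·Cr + Qe·Cₑ)/(Qr + Qe) = 36:
Cₑ = (2.237·36 − 1.930·19.00) / 0.3070 = 142.9 mg/L.

143 mg/L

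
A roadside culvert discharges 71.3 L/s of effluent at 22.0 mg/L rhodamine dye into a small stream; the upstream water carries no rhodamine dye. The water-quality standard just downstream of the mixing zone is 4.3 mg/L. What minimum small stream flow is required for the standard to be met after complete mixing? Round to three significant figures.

Set C_mix = 4.3: (Q·0 + 71.30·22.00) / (Q + 71.30) = 4.3
→ Q = 71.30·(22.00 − 4.3)/(4.3 − 0) = 293.5 L/s.

293 L/s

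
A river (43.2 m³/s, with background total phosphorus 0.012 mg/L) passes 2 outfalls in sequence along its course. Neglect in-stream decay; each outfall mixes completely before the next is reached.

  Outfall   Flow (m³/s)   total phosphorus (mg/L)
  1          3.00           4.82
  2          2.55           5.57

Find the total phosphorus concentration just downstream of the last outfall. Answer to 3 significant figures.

0.599 mg/L

Below outfall 1: Q → 46.20 m³/s, C = (43.20·0.01200 + 3.000·4.820)/46.20 = 0.3242 mg/L.
Below outfall 2: Q → 48.75 m³/s, C = (46.20·0.3242 + 2.550·5.570)/48.75 = 0.5986 mg/L.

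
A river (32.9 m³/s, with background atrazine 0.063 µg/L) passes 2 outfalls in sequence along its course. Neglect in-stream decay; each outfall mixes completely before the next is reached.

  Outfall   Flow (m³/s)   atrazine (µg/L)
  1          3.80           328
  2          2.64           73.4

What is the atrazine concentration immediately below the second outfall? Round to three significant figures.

36.7 µg/L

After outfall 1: Q = 32.90 + 3.800 = 36.70 m³/s; C = (32.90·0.06300 + 3.800·328.0)/36.70 = 34.02 µg/L.
After outfall 2: Q = 36.70 + 2.640 = 39.34 m³/s; C = (36.70·34.02 + 2.640·73.40)/39.34 = 36.66 µg/L.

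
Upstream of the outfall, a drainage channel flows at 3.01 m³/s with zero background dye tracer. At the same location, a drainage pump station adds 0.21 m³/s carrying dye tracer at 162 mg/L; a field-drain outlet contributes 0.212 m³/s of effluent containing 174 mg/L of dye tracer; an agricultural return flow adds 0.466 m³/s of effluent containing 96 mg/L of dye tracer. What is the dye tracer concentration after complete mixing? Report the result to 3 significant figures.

After mixing, C = (3.010·0 + 0.2100·162.0 + 0.2120·174.0 + 0.4660·96.00) / 3.898 = 115.6/3.898 = 29.67 mg/L.

29.7 mg/L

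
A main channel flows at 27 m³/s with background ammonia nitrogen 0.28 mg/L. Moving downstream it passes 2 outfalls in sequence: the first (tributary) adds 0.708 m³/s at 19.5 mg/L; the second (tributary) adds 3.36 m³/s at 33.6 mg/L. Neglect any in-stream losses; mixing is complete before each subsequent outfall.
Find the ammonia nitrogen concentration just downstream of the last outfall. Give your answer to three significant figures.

Below outfall 1: Q → 27.71 m³/s, C = (27.00·0.2800 + 0.7080·19.50)/27.71 = 0.7711 mg/L.
Below outfall 2: Q → 31.07 m³/s, C = (27.71·0.7711 + 3.360·33.60)/31.07 = 4.322 mg/L.

4.32 mg/L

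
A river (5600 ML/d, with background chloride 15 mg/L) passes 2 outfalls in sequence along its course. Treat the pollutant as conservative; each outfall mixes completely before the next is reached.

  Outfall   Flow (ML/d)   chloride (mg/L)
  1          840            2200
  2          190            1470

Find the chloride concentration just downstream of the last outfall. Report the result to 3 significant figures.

After outfall 1: Q = 5600 + 840.0 = 6440 ML/d; C = (5600·15.00 + 840.0·2200)/6440 = 300.0 mg/L.
After outfall 2: Q = 6440 + 190.0 = 6630 ML/d; C = (6440·300.0 + 190.0·1470)/6630 = 333.5 mg/L.

334 mg/L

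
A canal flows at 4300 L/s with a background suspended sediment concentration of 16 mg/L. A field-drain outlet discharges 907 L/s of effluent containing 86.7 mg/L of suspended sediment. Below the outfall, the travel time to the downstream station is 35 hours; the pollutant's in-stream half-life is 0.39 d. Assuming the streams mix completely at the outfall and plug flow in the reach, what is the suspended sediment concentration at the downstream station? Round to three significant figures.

Mixed concentration C = ΣQC/ΣQ = (4300·16.00 + 907.0·86.70) / 5207 = 147400/5207 = 28.32 mg/L.
Half-life 0.39 d → k = ln 2 / 0.39 = 1.777 d⁻¹.
After decay, C = 28.32 × e^(−kt) = 28.32 × 0.07488 = 2.120 mg/L.

2.12 mg/L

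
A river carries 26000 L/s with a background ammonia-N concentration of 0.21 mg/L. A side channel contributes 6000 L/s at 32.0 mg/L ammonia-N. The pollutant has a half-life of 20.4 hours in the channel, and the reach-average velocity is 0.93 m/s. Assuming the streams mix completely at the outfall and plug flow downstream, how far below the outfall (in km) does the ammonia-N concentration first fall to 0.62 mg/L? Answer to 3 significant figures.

After mixing, C = (26000·0.2100 + 6000·32.00) / 32000 = 197500/32000 = 6.171 mg/L.
Half-life 20.4 h → k = ln 2 / 20.4 = 0.03398 h⁻¹ = 0.8155 d⁻¹.
Set 6.171·exp(−k·t) = 0.62 → t = ln(6.171/0.62)/k = 243500 s = 67.63 h.
Distance = v·t = 0.93·243500 = 226400 m = 226.4 km.

226 km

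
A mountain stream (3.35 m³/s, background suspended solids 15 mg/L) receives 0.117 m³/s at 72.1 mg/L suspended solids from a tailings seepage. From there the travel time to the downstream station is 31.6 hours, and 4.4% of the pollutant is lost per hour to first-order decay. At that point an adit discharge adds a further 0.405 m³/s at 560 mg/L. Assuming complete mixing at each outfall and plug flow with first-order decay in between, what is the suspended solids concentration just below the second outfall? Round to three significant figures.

62.2 mg/L

After mixing, C = (3.350·15.00 + 0.1170·72.10) / 3.467 = 58.69/3.467 = 16.93 mg/L; combined flow 3.467 m³/s.
4.4%/h lost → k = −ln(1 − 0.044) = 0.04500 h⁻¹.
Decay over the reach: 16.93·exp(−kt) = 16.93·0.2413 = 4.084 mg/L.
At the second outfall, C = (3.467·4.084 + 0.4050·560.0) / (3.467 + 0.4050) = 62.23 mg/L.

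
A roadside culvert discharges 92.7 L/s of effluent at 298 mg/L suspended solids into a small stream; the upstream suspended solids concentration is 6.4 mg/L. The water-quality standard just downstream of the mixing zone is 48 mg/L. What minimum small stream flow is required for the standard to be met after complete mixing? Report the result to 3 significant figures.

Set C_mix = 48: (Q·6.400 + 92.70·298.0) / (Q + 92.70) = 48
→ Q = 92.70·(298.0 − 48)/(48 − 6.400) = 557.1 L/s.

557 L/s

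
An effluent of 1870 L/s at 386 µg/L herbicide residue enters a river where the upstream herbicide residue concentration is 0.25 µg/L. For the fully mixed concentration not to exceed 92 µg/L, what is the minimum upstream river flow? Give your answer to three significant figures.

Set C_mix = 92: (Q·0.2500 + 1870·386.0) / (Q + 1870) = 92
→ Q = 1870·(386.0 − 92)/(92 − 0.2500) = 5992 L/s.

5990 L/s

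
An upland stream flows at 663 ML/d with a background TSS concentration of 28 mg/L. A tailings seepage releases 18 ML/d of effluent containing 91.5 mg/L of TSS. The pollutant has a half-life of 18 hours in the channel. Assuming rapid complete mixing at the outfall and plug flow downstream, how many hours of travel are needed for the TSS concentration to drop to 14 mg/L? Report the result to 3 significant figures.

19.5 h

After mixing, C = (663.0·28.00 + 18.00·91.50) / 681.0 = 20210/681.0 = 29.68 mg/L.
Half-life 18 h → k = ln 2 / 18 = 0.03851 h⁻¹ = 0.9242 d⁻¹.
29.68·exp(−k·t) = 14 → t = ln(29.68/14)/k = 70240 s = 19.51 h.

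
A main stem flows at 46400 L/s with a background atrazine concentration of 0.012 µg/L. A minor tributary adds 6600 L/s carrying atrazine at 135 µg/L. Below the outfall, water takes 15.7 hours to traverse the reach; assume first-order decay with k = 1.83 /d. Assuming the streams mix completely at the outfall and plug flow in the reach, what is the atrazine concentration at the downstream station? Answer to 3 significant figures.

Mass balance: C = (46400·0.01200 + 6600·135.0) / 53000 = 891600/53000 = 16.82 µg/L.
Applying C = C₀e^(−kt): 16.82 × 0.3021 = 5.081 µg/L.

5.08 µg/L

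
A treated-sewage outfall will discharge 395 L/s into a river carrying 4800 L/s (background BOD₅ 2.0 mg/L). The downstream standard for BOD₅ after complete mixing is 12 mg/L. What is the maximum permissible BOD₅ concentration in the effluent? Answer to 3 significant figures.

At the limit, (Qr·Cr + Qe·Cₑ)/(Qr + Qe) = 12:
Cₑ = (5195·12 − 4800·2.000) / 395.0 = 133.5 mg/L.

134 mg/L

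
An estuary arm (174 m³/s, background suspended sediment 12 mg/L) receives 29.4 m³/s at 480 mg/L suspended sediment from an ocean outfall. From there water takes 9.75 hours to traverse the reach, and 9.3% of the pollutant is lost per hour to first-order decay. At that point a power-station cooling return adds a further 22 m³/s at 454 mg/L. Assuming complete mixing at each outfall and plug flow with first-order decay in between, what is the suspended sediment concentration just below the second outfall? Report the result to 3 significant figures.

72.1 mg/L

Conservation of mass: C = (174.0·12.00 + 29.40·480.0) / 203.4 = 16200/203.4 = 79.65 mg/L; combined flow 203.4 m³/s.
9.3%/h lost → k = −ln(1 − 0.093) = 0.09761 h⁻¹.
First-order decay: C = 79.65·exp(−k·t) = 79.65·0.3861 = 30.75 mg/L.
Second outfall: C = (203.4·30.75 + 22.00·454.0)/225.4 = 72.06 mg/L.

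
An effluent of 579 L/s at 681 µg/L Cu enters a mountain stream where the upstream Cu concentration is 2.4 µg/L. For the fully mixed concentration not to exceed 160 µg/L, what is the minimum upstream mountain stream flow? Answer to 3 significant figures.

Set C_mix = 160: (Q·2.400 + 579.0·681.0) / (Q + 579.0) = 160
→ Q = 579.0·(681.0 − 160)/(160 − 2.400) = 1914 L/s.

1910 L/s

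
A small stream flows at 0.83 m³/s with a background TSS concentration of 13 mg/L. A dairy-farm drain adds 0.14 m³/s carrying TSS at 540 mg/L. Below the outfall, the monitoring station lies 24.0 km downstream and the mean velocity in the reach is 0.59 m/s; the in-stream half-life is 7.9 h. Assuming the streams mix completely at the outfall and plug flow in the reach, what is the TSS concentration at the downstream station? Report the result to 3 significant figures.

Mixed concentration C = ΣQC/ΣQ = (0.8300·13.00 + 0.1400·540.0) / 0.9700 = 86.39/0.9700 = 89.06 mg/L.
Travel time t = 24.0·1000 / 0.59 = 40680 s = 11.30 h.
Half-life 7.9 h → k = ln 2 / 7.9 = 0.08774 h⁻¹ = 2.106 d⁻¹.
First-order decay: C = 89.06·exp(−k·t) = 89.06·0.3711 = 33.05 mg/L.

33.0 mg/L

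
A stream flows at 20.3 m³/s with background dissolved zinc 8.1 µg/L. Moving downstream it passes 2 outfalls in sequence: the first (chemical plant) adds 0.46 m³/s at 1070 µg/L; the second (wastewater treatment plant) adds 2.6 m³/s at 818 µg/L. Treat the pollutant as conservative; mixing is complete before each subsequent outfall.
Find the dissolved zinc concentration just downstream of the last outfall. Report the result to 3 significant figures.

119 µg/L

Below outfall 1: Q → 20.76 m³/s, C = (20.30·8.100 + 0.4600·1070)/20.76 = 31.63 µg/L.
Below outfall 2: Q → 23.36 m³/s, C = (20.76·31.63 + 2.600·818.0)/23.36 = 119.2 µg/L.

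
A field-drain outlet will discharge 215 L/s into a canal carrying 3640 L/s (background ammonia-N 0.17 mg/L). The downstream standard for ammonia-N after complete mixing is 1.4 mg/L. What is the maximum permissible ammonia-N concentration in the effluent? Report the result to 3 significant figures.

22.2 mg/L

At the limit, (Qr·Cr + Qe·Cₑ)/(Qr + Qe) = 1.4:
Cₑ = (3855·1.4 − 3640·0.1700) / 215.0 = 22.22 mg/L.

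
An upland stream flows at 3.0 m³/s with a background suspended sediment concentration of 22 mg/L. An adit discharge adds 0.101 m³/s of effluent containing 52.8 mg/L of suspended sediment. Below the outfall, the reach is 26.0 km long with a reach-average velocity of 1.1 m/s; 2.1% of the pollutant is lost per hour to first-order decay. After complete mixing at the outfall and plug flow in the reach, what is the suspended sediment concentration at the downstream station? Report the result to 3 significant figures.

Mass balance: C = (3.000·22.00 + 0.1010·52.80) / 3.101 = 71.33/3.101 = 23.00 mg/L.
Travel time t = 26.0·1000 / 1.1 = 23640 s = 6.566 h.
2.1%/h lost → k = −ln(1 − 0.021) = 0.02122 h⁻¹.
First-order decay: C = 23.00·exp(−k·t) = 23.00·0.8699 = 20.01 mg/L.

20.0 mg/L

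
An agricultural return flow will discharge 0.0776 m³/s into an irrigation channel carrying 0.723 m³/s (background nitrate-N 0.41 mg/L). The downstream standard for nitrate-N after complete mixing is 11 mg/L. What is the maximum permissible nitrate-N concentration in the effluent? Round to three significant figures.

110 mg/L

At the limit, (Qr·Cr + Qe·Cₑ)/(Qr + Qe) = 11:
Cₑ = (0.8006·11 − 0.7230·0.4100) / 0.07760 = 109.7 mg/L.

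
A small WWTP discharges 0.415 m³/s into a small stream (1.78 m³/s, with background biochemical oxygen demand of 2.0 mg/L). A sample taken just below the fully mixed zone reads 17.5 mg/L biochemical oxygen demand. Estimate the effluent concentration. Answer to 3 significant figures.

84.0 mg/L

Mass balance: 1.780·2.000 + 0.4150·Cₑ = 2.195·17.50
→ Cₑ = (2.195·17.50 − 1.780·2.000) / 0.4150 = 83.98 mg/L.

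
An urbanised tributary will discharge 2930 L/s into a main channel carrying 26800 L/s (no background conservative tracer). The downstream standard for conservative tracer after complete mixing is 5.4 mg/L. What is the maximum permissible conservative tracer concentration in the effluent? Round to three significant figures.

At the limit, (Qr·Cr + Qe·Cₑ)/(Qr + Qe) = 5.4:
Cₑ = (29730·5.4 − 26800·0) / 2930 = 54.79 mg/L.

54.8 mg/L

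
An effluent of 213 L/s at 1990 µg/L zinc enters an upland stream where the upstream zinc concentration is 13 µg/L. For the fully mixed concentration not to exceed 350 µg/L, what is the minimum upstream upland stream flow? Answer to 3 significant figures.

1040 L/s

Set C_mix = 350: (Q·13.00 + 213.0·1990) / (Q + 213.0) = 350
→ Q = 213.0·(1990 − 350)/(350 − 13.00) = 1037 L/s.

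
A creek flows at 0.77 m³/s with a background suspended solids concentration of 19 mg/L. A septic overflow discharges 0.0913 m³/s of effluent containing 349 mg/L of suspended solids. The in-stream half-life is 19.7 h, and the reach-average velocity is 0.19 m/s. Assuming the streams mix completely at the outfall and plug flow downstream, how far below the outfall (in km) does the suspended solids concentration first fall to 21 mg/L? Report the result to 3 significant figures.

Conservation of mass: C = (0.7700·19.00 + 0.09130·349.0) / 0.8613 = 46.49/0.8613 = 53.98 mg/L.
Half-life 19.7 h → k = ln 2 / 19.7 = 0.03519 h⁻¹ = 0.8444 d⁻¹.
Set 53.98·exp(−k·t) = 21 → t = ln(53.98/21)/k = 96600 s = 26.83 h.
Distance = v·t = 0.19·96600 = 18350 m = 18.35 km.

18.4 km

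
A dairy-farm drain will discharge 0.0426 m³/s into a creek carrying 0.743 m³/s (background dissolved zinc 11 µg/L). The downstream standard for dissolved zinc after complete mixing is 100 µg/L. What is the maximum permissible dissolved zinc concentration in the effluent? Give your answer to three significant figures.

1650 µg/L

At the limit, (Qr·Cr + Qe·Cₑ)/(Qr + Qe) = 100:
Cₑ = (0.7856·100 − 0.7430·11.00) / 0.04260 = 1652 µg/L.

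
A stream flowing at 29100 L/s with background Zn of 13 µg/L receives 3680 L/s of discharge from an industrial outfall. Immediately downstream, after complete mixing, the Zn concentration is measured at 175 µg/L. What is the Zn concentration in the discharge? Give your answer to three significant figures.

1460 µg/L

Mass balance: 29100·13.00 + 3680·Cₑ = 32780·175.0
→ Cₑ = (32780·175.0 − 29100·13.00) / 3680 = 1456 µg/L.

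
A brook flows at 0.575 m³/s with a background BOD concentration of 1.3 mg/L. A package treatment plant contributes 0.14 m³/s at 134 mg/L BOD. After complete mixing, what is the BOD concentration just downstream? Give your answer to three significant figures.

Mixed concentration C = ΣQC/ΣQ = (0.5750·1.300 + 0.1400·134.0) / 0.7150 = 19.51/0.7150 = 27.28 mg/L.

27.3 mg/L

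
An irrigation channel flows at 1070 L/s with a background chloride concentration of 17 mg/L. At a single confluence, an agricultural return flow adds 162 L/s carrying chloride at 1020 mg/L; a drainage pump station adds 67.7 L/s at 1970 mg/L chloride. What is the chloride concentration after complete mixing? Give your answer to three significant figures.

After mixing, C = (1070·17.00 + 162.0·1020 + 67.70·1970) / 1300 = 316800/1300 = 243.7 mg/L.

244 mg/L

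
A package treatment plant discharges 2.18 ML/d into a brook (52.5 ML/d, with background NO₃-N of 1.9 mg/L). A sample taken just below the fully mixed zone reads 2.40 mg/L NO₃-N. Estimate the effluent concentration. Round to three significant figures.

14.4 mg/L

Mass balance: 52.50·1.900 + 2.180·Cₑ = 54.68·2.400
→ Cₑ = (54.68·2.400 − 52.50·1.900) / 2.180 = 14.44 mg/L.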